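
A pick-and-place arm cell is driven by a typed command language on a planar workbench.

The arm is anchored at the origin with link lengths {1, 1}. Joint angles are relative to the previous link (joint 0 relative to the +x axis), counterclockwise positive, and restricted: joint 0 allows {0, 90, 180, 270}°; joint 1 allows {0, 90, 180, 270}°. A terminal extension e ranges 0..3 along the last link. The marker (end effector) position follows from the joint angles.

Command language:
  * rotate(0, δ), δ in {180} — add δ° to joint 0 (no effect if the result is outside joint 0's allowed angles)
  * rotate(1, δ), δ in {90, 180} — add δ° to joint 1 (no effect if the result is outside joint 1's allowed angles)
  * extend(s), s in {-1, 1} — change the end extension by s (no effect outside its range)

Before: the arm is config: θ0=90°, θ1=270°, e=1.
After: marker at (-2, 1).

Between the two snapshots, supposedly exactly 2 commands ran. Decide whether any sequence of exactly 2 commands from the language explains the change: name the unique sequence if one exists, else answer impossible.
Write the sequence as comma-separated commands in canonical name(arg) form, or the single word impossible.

initial: config: θ0=90°, θ1=270°, e=1
[1] after rotate(1, 90): config: θ0=90°, θ1=0°, e=1
[2] after rotate(1, 90): config: θ0=90°, θ1=90°, e=1
no rival 2-sequence matches.

rotate(1, 90), rotate(1, 90)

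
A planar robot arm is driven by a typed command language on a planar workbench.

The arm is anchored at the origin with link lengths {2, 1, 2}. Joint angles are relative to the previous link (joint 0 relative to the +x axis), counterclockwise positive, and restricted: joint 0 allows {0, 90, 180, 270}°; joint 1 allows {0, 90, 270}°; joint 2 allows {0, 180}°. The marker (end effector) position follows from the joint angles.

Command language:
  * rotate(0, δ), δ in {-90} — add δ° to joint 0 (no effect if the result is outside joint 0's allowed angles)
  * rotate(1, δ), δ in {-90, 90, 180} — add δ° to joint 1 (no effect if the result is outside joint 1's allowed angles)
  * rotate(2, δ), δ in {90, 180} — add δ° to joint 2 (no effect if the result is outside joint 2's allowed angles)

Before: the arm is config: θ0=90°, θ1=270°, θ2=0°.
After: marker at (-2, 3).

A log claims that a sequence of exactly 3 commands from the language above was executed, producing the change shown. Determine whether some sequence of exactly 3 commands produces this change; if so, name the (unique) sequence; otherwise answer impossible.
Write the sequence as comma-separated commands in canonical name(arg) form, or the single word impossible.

start: config: θ0=90°, θ1=270°, θ2=0°
step 1 (rotate(0, -90)): config: θ0=0°, θ1=270°, θ2=0°
step 2 (rotate(0, -90)): config: θ0=270°, θ1=270°, θ2=0°
step 3 (rotate(0, -90)): config: θ0=180°, θ1=270°, θ2=0°
uniquely the one of 216 3-step routes that fits.

rotate(0, -90), rotate(0, -90), rotate(0, -90)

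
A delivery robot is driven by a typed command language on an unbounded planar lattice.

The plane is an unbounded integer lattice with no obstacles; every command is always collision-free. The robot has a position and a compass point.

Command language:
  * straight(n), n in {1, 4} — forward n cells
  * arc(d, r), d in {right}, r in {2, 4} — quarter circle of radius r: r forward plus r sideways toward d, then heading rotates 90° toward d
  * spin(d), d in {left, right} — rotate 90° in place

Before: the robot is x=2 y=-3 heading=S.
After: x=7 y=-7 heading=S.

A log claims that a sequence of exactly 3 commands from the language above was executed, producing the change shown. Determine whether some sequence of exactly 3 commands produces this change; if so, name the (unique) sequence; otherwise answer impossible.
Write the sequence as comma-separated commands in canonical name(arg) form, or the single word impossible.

key: order matters: swapping spin(left) and arc(right, 4) lands elsewhere
start: x=2 y=-3 heading=S
[1] after spin(left): x=2 y=-3 heading=E
[2] after straight(1): x=3 y=-3 heading=E
[3] after arc(right, 4): x=7 y=-7 heading=S
no other 3-command option fits: unique.

spin(left), straight(1), arc(right, 4)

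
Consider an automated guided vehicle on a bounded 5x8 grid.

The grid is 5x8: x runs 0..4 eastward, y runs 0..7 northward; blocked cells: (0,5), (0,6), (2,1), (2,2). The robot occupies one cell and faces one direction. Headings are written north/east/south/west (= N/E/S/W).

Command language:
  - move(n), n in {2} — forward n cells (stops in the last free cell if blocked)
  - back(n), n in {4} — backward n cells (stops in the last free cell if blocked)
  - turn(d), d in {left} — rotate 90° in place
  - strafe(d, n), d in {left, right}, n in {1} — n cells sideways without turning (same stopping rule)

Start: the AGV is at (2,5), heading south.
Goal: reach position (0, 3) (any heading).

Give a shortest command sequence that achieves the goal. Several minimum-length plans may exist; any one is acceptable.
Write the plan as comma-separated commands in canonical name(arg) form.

t0: at (2,5), heading south
step 1 (move(2)): at (2,3), heading south
step 2 (strafe(right, 1)): at (1,3), heading south
step 3 (strafe(right, 1)): at (0,3), heading south
no 2-step plan works, so 3 is optimal.

move(2), strafe(right, 1), strafe(right, 1)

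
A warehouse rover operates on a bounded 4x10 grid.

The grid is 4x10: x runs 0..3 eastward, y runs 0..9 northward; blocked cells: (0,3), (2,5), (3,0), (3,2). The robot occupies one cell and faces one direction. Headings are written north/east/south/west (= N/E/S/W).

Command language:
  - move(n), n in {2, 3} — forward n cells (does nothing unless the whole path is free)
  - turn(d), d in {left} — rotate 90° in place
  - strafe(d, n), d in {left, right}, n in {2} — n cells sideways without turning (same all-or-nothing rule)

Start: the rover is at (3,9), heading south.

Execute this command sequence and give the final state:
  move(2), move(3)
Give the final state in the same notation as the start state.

at (3,4), heading south

t0: at (3,9), heading south
1. move(2) → at (3,7), heading south
2. move(3) → at (3,4), heading south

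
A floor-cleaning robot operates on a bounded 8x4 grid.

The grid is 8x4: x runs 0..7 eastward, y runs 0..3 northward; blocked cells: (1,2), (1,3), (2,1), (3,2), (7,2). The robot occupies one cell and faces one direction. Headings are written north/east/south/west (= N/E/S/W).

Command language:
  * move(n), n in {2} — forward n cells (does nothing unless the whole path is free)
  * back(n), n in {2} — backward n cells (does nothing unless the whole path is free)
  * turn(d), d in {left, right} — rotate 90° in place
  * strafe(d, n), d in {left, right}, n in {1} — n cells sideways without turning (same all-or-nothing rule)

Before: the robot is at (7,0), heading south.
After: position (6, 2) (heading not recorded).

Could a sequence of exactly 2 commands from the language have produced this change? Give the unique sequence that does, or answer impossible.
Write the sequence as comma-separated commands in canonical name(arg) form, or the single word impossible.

strafe(right, 1), back(2)

key: running back(2) before strafe(right, 1) would end elsewhere — order is forced
t0: at (7,0), heading south
[1] after strafe(right, 1): at (6,0), heading south
[2] after back(2): at (6,2), heading south
all 36 alternatives checked — unique.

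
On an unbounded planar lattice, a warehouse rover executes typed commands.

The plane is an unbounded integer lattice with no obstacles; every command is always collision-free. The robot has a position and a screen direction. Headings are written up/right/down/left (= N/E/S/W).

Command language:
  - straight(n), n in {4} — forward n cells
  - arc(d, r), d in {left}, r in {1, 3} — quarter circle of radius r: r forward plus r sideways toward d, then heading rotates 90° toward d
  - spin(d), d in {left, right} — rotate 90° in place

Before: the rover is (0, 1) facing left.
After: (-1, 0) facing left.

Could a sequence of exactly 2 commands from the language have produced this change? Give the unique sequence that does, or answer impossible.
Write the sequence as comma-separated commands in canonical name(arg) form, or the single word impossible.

key: order matters: swapping arc(left, 1) and spin(right) lands elsewhere
begin: (0, 1) facing left
t=1 arc(left, 1) ⇒ (-1, 0) facing down
t=2 spin(right) ⇒ (-1, 0) facing left
no other 2-command option fits: unique.

arc(left, 1), spin(right)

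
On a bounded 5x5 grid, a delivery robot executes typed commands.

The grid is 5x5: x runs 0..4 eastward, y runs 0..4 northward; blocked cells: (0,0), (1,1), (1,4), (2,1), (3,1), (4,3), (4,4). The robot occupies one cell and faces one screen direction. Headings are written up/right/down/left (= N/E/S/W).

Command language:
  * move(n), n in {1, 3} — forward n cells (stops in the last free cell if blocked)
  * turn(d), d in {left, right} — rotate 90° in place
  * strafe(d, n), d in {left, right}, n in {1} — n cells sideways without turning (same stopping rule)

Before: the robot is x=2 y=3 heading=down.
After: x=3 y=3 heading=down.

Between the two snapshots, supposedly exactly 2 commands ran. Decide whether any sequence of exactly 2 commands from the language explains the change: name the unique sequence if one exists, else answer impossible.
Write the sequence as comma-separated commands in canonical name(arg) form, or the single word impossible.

strafe(left, 1), strafe(left, 1)

key: heading stays S — no command in the sequence turns
begin: x=2 y=3 heading=down
1. strafe(left, 1) → x=3 y=3 heading=down
2. strafe(left, 1) → x=3 y=3 heading=down
all 36 alternatives checked — unique.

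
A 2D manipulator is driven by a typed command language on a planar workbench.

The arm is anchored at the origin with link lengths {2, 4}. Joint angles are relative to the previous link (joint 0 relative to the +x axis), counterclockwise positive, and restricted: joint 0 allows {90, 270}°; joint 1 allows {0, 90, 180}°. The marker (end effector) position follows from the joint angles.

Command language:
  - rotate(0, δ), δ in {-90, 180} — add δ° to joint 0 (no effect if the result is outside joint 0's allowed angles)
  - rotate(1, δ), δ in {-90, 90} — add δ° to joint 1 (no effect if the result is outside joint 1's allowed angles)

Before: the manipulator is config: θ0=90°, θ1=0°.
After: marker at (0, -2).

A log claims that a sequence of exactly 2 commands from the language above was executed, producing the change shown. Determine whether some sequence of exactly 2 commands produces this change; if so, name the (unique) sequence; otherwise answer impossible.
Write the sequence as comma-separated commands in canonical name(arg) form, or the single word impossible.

from: config: θ0=90°, θ1=0°
[1] after rotate(1, 90): config: θ0=90°, θ1=90°
[2] after rotate(1, 90): config: θ0=90°, θ1=180°
all 16 alternatives checked — unique.

rotate(1, 90), rotate(1, 90)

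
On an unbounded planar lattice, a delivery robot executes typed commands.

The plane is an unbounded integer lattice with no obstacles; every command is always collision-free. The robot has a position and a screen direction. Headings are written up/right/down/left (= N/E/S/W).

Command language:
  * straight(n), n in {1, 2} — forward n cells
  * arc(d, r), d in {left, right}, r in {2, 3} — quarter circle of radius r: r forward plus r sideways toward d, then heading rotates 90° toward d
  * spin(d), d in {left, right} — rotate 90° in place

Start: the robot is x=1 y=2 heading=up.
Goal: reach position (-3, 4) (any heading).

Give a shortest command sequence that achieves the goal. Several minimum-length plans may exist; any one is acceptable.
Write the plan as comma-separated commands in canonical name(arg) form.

arc(left, 2), straight(2)

initial: x=1 y=2 heading=up
step 1 (arc(left, 2)): x=-1 y=4 heading=left
step 2 (straight(2)): x=-3 y=4 heading=left
minimal: 2 command(s), checked below 2.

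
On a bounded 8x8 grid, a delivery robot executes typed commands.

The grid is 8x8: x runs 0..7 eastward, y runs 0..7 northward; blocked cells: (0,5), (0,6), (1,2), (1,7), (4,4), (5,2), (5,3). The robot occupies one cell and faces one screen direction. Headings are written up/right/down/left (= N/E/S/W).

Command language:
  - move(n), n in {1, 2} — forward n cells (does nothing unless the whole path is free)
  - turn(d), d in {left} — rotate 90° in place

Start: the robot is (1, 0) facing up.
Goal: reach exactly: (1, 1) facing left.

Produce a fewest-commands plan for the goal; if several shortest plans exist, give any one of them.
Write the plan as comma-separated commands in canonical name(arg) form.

t0: (1, 0) facing up
[1] after move(1): (1, 1) facing up
[2] after turn(left): (1, 1) facing left
no 1-step plan works, so 2 is optimal.

move(1), turn(left)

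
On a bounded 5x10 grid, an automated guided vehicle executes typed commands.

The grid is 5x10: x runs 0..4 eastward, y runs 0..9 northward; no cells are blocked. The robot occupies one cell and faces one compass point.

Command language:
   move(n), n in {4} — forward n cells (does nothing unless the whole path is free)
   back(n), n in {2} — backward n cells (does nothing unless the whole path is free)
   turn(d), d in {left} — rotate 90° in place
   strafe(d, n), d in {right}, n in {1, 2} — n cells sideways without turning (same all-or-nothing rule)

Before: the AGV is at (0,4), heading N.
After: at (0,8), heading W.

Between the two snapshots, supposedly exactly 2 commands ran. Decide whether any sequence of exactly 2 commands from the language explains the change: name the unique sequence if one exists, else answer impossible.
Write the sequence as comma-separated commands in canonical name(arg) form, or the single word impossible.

move(4), turn(left)

key: cell and facing (now W) both changed — the 2 commands mix motion and turning
initial: at (0,4), heading N
t=1 move(4) ⇒ at (0,8), heading N
t=2 turn(left) ⇒ at (0,8), heading W
no rival 2-sequence matches.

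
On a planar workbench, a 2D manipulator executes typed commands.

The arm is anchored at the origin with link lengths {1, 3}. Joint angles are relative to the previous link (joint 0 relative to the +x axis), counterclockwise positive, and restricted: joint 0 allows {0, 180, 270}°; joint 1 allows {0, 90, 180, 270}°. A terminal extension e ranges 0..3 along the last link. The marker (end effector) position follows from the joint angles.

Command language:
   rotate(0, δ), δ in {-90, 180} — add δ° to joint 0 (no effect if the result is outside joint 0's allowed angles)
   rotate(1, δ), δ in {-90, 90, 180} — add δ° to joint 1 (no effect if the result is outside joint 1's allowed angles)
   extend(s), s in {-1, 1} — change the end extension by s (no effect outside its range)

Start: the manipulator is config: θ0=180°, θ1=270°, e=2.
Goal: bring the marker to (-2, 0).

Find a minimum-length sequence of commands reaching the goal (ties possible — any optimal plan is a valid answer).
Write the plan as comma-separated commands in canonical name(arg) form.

rotate(0, 180), extend(-1), extend(-1), rotate(1, -90)

start: config: θ0=180°, θ1=270°, e=2
[1] after rotate(0, 180): config: θ0=0°, θ1=270°, e=2
[2] after extend(-1): config: θ0=0°, θ1=270°, e=1
[3] after extend(-1): config: θ0=0°, θ1=270°, e=0
[4] after rotate(1, -90): config: θ0=0°, θ1=180°, e=0
no 3-step plan works, so 4 is optimal.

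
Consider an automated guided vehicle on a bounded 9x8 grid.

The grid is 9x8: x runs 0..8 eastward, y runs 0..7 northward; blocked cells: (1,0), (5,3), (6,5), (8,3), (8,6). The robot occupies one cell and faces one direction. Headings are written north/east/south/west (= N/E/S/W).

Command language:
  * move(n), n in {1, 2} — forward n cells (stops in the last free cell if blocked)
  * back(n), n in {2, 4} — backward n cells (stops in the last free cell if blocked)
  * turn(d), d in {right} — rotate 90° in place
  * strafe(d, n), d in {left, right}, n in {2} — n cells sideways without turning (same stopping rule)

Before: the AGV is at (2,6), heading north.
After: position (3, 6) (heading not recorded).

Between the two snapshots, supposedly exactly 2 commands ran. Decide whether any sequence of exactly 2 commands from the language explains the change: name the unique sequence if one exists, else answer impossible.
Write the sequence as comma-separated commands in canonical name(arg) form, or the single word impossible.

turn(right), move(1)

key: running move(1) before turn(right) would end elsewhere — order is forced
from: at (2,6), heading north
step 1 (turn(right)): at (2,6), heading east
step 2 (move(1)): at (3,6), heading east
no other 2-command option fits: unique.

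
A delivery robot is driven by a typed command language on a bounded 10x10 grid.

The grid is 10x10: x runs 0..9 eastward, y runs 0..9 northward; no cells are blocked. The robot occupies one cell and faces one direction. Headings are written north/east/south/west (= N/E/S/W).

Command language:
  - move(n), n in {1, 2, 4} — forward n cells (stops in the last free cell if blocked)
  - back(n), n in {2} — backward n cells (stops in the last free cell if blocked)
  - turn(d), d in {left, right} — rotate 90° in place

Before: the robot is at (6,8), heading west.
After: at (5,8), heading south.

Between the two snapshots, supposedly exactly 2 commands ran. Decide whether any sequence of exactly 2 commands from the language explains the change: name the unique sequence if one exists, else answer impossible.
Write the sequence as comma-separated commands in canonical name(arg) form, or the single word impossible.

key: cell and facing (now S) both changed — the 2 commands mix motion and turning
initial: at (6,8), heading west
t=1 move(1) ⇒ at (5,8), heading west
t=2 turn(left) ⇒ at (5,8), heading south
all 36 alternatives checked — unique.

move(1), turn(left)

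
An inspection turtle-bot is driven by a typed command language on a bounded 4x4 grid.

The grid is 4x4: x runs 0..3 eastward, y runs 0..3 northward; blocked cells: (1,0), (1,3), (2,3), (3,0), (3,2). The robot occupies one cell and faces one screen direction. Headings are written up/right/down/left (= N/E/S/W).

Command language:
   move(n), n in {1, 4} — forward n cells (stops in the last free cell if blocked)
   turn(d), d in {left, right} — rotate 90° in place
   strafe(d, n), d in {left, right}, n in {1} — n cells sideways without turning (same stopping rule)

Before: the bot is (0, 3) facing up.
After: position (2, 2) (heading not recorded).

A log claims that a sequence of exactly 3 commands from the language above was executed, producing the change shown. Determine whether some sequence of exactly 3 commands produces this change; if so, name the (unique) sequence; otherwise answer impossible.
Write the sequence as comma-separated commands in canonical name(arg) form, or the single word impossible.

turn(right), strafe(right, 1), move(4)

key: move(4) is stopped early by the blocked cell at (3,2)
from: (0, 3) facing up
1. turn(right) → (0, 3) facing right
2. strafe(right, 1) → (0, 2) facing right
3. move(4) → (2, 2) facing right
no rival 3-sequence matches.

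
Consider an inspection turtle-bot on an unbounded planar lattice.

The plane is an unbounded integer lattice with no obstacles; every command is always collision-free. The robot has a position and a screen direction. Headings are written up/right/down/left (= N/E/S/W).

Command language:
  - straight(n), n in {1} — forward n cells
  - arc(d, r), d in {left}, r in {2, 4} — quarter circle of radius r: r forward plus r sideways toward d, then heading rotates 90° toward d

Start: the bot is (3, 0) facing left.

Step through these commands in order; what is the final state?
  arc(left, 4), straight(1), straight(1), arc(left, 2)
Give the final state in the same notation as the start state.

(1, -8) facing right

from: (3, 0) facing left
[1] after arc(left, 4): (-1, -4) facing down
[2] after straight(1): (-1, -5) facing down
[3] after straight(1): (-1, -6) facing down
[4] after arc(left, 2): (1, -8) facing right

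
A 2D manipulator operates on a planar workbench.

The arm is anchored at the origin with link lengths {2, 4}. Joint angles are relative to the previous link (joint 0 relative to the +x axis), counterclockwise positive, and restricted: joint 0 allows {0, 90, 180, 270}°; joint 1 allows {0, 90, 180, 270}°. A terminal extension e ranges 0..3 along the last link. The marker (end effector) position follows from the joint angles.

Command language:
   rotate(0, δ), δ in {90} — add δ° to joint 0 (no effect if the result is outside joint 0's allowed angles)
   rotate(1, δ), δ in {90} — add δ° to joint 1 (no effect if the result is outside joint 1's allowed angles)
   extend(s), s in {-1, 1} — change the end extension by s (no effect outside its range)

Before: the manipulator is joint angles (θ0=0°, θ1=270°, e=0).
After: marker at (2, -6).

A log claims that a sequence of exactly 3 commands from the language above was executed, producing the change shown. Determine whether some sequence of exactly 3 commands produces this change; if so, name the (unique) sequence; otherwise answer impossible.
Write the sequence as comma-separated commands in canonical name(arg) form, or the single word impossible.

extend(-1), extend(1), extend(1)

key: order matters: swapping extend(-1) and extend(1) lands elsewhere
from: joint angles (θ0=0°, θ1=270°, e=0)
1. extend(-1) → joint angles (θ0=0°, θ1=270°, e=0)
2. extend(1) → joint angles (θ0=0°, θ1=270°, e=1)
3. extend(1) → joint angles (θ0=0°, θ1=270°, e=2)
no rival 3-sequence matches.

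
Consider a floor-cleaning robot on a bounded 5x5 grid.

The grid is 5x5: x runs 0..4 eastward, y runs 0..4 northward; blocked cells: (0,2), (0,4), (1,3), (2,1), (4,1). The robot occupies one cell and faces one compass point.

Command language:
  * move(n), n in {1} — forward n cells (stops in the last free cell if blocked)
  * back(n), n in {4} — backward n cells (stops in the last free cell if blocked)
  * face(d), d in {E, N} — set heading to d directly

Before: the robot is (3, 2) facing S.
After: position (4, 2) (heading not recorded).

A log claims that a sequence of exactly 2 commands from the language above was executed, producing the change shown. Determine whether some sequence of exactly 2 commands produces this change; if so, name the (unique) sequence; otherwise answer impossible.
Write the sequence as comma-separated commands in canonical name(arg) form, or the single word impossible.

key: order matters: swapping face(E) and move(1) lands elsewhere
from: (3, 2) facing S
1. face(E) → (3, 2) facing E
2. move(1) → (4, 2) facing E
all 16 alternatives checked — unique.

face(E), move(1)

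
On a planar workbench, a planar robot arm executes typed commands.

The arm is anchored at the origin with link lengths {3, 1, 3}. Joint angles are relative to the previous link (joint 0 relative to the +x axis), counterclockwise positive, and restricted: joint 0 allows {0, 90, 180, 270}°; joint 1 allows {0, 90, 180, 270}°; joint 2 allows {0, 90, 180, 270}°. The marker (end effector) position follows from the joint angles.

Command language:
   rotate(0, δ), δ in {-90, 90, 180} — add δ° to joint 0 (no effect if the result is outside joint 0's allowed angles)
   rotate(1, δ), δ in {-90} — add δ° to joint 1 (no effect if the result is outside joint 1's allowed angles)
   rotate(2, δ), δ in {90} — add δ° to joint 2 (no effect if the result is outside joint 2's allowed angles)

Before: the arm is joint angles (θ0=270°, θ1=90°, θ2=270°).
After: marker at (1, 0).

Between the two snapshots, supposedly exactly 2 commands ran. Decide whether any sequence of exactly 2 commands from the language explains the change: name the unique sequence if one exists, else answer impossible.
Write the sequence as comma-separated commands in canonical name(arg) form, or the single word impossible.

start: joint angles (θ0=270°, θ1=90°, θ2=270°)
step 1 (rotate(2, 90)): joint angles (θ0=270°, θ1=90°, θ2=0°)
step 2 (rotate(2, 90)): joint angles (θ0=270°, θ1=90°, θ2=90°)
uniquely the one of 25 2-step routes that fits.

rotate(2, 90), rotate(2, 90)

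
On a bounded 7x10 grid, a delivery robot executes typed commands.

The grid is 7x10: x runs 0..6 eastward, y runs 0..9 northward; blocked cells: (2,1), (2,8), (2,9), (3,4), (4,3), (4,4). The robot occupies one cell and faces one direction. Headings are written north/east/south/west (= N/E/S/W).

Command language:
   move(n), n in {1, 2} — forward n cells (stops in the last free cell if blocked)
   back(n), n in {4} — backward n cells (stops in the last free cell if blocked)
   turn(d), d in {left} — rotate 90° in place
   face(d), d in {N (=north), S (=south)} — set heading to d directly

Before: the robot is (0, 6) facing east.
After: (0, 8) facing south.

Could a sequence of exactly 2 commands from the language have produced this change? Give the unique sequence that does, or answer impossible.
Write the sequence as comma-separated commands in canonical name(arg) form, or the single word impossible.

impossible

no 2-step route produces this change.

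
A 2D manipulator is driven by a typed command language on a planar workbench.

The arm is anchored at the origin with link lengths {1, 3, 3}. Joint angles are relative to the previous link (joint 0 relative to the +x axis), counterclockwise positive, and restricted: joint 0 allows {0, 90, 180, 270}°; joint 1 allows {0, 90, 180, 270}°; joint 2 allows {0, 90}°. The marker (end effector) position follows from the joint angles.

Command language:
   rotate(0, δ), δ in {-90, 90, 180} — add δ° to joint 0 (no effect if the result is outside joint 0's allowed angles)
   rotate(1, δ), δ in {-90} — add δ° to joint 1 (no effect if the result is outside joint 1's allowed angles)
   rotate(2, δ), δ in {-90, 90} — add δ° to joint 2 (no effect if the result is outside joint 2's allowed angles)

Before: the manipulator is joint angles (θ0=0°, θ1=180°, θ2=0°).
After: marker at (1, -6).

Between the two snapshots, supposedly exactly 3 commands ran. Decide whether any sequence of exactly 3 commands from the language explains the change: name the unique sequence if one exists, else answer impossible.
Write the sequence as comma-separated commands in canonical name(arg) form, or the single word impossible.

rotate(1, -90), rotate(1, -90), rotate(1, -90)

begin: joint angles (θ0=0°, θ1=180°, θ2=0°)
1. rotate(1, -90) → joint angles (θ0=0°, θ1=90°, θ2=0°)
2. rotate(1, -90) → joint angles (θ0=0°, θ1=0°, θ2=0°)
3. rotate(1, -90) → joint angles (θ0=0°, θ1=270°, θ2=0°)
no rival 3-sequence matches.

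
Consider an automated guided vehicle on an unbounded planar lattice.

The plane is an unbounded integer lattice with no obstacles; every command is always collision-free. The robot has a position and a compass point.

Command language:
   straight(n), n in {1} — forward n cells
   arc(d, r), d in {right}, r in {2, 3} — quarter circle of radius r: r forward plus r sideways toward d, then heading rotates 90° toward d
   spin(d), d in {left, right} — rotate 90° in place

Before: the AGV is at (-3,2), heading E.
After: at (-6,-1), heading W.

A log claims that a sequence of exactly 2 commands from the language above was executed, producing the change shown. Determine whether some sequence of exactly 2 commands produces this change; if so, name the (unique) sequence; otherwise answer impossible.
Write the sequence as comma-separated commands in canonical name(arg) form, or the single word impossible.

key: order matters: swapping spin(right) and arc(right, 3) lands elsewhere
begin: at (-3,2), heading E
1. spin(right) → at (-3,2), heading S
2. arc(right, 3) → at (-6,-1), heading W
all 25 alternatives checked — unique.

spin(right), arc(right, 3)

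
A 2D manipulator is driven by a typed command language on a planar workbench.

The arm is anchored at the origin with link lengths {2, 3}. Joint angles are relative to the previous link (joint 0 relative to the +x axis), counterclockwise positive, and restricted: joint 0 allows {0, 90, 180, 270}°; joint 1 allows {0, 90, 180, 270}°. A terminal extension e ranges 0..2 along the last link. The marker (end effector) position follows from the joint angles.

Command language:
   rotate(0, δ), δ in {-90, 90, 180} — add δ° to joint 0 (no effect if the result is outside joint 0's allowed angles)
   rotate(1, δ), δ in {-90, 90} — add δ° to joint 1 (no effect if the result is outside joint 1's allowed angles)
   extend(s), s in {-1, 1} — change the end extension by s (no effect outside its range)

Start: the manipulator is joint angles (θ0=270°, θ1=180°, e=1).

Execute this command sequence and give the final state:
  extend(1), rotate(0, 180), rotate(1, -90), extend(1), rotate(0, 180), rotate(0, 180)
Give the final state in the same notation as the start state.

start: joint angles (θ0=270°, θ1=180°, e=1)
[1] after extend(1): joint angles (θ0=270°, θ1=180°, e=2)
[2] after rotate(0, 180): joint angles (θ0=90°, θ1=180°, e=2)
[3] after rotate(1, -90): joint angles (θ0=90°, θ1=90°, e=2)
[4] after extend(1): joint angles (θ0=90°, θ1=90°, e=2)
[5] after rotate(0, 180): joint angles (θ0=270°, θ1=90°, e=2)
[6] after rotate(0, 180): joint angles (θ0=90°, θ1=90°, e=2)

joint angles (θ0=90°, θ1=90°, e=2)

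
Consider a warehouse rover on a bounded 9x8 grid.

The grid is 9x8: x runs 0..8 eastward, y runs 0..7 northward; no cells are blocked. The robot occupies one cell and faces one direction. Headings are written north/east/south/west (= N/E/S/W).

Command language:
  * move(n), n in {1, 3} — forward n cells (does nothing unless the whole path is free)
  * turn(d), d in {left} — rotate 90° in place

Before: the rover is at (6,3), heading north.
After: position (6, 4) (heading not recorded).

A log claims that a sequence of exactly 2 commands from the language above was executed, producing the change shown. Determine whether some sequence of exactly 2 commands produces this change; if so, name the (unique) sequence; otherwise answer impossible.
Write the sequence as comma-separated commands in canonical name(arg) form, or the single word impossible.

key: running turn(left) before move(1) would end elsewhere — order is forced
initial: at (6,3), heading north
step 1 (move(1)): at (6,4), heading north
step 2 (turn(left)): at (6,4), heading west
uniquely the one of 9 2-step routes that fits.

move(1), turn(left)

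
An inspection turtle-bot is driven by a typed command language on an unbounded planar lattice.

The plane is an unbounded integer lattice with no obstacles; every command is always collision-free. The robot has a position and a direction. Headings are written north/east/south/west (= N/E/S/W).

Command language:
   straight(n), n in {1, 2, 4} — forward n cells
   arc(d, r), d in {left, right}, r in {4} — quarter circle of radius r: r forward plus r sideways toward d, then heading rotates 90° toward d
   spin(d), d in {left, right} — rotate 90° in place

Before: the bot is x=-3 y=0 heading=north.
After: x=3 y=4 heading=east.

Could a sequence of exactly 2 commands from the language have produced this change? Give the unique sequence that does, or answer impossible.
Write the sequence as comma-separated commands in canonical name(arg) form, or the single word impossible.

arc(right, 4), straight(2)

key: order matters: swapping arc(right, 4) and straight(2) lands elsewhere
begin: x=-3 y=0 heading=north
1. arc(right, 4) → x=1 y=4 heading=east
2. straight(2) → x=3 y=4 heading=east
no other 2-command option fits: unique.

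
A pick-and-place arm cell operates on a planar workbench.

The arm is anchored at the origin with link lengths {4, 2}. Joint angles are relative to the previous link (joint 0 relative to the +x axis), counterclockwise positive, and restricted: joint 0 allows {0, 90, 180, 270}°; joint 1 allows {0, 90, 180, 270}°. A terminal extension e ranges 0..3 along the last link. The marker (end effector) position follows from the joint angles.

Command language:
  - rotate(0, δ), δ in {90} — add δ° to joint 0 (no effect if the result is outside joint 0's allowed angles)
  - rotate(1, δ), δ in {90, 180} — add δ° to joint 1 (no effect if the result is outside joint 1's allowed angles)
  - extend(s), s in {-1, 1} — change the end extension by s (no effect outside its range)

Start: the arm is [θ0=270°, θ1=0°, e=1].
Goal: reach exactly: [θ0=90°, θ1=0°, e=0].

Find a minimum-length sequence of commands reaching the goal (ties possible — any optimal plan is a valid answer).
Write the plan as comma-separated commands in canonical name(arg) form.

extend(-1), rotate(0, 90), rotate(0, 90)

t0: [θ0=270°, θ1=0°, e=1]
step 1 (extend(-1)): [θ0=270°, θ1=0°, e=0]
step 2 (rotate(0, 90)): [θ0=0°, θ1=0°, e=0]
step 3 (rotate(0, 90)): [θ0=90°, θ1=0°, e=0]
minimal: 3 command(s), checked below 3.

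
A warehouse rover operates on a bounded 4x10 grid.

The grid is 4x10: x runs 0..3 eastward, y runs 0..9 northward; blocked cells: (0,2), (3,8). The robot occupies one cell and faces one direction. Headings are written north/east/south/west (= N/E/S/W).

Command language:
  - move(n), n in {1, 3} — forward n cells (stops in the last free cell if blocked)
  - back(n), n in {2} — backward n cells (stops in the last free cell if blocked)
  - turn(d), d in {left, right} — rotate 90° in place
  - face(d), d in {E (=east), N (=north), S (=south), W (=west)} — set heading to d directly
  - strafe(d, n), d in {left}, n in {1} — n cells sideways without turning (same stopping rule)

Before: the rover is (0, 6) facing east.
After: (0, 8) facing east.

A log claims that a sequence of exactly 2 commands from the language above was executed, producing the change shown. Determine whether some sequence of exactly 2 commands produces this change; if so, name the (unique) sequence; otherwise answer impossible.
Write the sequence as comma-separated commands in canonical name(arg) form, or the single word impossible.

key: heading stays E — no command in the sequence turns
initial: (0, 6) facing east
[1] after strafe(left, 1): (0, 7) facing east
[2] after strafe(left, 1): (0, 8) facing east
all 100 alternatives checked — unique.

strafe(left, 1), strafe(left, 1)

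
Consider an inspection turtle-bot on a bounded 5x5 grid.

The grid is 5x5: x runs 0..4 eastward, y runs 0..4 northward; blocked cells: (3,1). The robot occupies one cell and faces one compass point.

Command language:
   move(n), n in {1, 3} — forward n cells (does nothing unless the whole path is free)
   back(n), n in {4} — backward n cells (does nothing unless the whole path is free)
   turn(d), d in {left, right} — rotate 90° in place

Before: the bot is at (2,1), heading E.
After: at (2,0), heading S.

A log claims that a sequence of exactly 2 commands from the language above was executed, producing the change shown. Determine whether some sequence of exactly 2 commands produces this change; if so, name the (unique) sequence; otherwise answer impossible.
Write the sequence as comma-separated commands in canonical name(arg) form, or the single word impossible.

turn(right), move(1)

key: cell and facing (now S) both changed — the 2 commands mix motion and turning
begin: at (2,1), heading E
step 1 (turn(right)): at (2,1), heading S
step 2 (move(1)): at (2,0), heading S
uniquely the one of 25 2-step routes that fits.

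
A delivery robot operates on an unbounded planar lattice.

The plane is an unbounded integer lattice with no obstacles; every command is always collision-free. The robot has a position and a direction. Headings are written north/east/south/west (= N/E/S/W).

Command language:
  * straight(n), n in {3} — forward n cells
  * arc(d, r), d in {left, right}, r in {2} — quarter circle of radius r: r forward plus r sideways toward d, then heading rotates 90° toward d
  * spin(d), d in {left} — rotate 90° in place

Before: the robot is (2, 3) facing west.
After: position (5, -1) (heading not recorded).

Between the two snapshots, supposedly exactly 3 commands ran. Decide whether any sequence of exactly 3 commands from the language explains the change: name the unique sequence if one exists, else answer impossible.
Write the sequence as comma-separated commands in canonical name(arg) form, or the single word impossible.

arc(left, 2), arc(left, 2), straight(3)

key: order matters: swapping arc(left, 2) and straight(3) lands elsewhere
from: (2, 3) facing west
1. arc(left, 2) → (0, 1) facing south
2. arc(left, 2) → (2, -1) facing east
3. straight(3) → (5, -1) facing east
all 64 alternatives checked — unique.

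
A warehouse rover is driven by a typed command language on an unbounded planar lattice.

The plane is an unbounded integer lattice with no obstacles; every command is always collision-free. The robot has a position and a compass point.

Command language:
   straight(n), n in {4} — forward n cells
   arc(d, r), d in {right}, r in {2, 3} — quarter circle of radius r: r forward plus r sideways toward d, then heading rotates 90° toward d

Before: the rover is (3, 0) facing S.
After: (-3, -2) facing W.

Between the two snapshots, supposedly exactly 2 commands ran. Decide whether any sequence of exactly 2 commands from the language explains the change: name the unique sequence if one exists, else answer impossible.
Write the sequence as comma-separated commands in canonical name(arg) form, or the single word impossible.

key: cell and facing (now W) both changed — the 2 commands mix motion and turning
start: (3, 0) facing S
[1] after arc(right, 2): (1, -2) facing W
[2] after straight(4): (-3, -2) facing W
all 9 alternatives checked — unique.

arc(right, 2), straight(4)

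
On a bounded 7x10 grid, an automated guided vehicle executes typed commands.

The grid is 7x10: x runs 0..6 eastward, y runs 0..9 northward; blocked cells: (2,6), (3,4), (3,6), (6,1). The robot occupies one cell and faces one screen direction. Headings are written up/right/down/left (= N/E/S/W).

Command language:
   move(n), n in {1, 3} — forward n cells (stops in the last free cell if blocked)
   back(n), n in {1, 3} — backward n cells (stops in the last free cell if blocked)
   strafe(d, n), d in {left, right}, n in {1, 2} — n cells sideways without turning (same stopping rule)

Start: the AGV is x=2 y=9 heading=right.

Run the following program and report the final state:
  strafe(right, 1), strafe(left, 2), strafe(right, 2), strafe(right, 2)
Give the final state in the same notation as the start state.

x=2 y=7 heading=right

initial: x=2 y=9 heading=right
1. strafe(right, 1) → x=2 y=8 heading=right
2. strafe(left, 2) → x=2 y=9 heading=right
3. strafe(right, 2) → x=2 y=7 heading=right
4. strafe(right, 2) → x=2 y=7 heading=right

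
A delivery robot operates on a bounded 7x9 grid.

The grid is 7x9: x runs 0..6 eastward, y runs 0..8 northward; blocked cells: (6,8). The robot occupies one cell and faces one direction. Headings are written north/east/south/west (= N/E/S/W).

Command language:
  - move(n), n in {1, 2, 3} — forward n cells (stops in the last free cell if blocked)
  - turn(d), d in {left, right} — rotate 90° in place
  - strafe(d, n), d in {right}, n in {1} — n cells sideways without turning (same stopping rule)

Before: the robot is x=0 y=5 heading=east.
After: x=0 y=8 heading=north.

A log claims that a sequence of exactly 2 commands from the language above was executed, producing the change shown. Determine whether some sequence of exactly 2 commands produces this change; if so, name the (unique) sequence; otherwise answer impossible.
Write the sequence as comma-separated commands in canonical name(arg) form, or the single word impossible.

key: cell and facing (now N) both changed — the 2 commands mix motion and turning
start: x=0 y=5 heading=east
step 1 (turn(left)): x=0 y=5 heading=north
step 2 (move(3)): x=0 y=8 heading=north
uniquely the one of 36 2-step routes that fits.

turn(left), move(3)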